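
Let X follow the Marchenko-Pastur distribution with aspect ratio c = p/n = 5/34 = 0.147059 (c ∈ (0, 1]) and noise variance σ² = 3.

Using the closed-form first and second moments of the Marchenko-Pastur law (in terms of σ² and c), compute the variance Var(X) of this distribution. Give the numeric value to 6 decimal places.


Recall the MP moments m_1 = E[X] = σ² and m_2 = E[X²] = σ⁴ (1 + c).
m_1 = E[X] = σ² = 3, so m_1² = 9.
m_2 = E[X²] = σ⁴ (1 + c) = 9 · (1 + 0.147059) = 9 · 1.147059 = 10.323529.
(Note m_2 − m_1² simplifies to c · σ⁴ = 0.147059 · 9.)

Var(X) = m_2 − m_1² = 10.323529 − 9 = 1.323529.


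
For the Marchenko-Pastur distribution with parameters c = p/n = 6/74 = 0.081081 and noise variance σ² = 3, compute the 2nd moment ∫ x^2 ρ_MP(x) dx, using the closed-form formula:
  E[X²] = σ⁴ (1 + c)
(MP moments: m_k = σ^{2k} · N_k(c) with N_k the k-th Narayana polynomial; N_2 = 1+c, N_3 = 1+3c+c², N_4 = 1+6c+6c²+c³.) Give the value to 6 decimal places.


E[X²] = σ⁴ (1 + c) (second MP moment). With σ² = 3 (so σ⁴ = 9) and c = 6/74 = 0.081081: E[X²] = 9 · (1 + 0.081081) = 9 · 1.081081.

So E[X^2] = 9.729730.


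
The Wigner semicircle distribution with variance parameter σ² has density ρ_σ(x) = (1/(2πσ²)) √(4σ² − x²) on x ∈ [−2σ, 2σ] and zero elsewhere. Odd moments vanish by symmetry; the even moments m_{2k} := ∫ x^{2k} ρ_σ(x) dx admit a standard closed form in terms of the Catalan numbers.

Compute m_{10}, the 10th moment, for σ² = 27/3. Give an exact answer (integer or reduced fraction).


By the scaled semicircle moment identity, m_{2k} = σ^{2k} · C_k with k = 5.
C_5 = (1/(k+1)) · C(2k, k) = (1/6) · C(10, 5) = (1/6) · 252 = 42.
σ^{2k} = (σ²)^k = (27/3)^5 = 59049.

Therefore m_{10} = σ^{10} · C_5 = 59049 · 42 = 2480058.


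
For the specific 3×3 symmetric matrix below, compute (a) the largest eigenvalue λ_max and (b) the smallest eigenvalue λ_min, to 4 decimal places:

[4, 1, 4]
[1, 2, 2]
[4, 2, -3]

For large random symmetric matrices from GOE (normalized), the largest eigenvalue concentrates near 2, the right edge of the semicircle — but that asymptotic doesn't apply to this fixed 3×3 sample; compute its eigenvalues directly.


Since M is real symmetric, all three eigenvalues are real; they are the roots of det(λI − M) = λ³ − (tr M) λ² + s λ − det M, where s is the sum of the principal 2×2 minors.
tr M = 4 + 2 + (-3) = 3.
s = (4·2 − 1²) + (4·(-3) − 4²) + (2·(-3) − 2²) = 7 + (-28) + (-10) = -31.
det M (expand along row 1) = 4·(-10) − 1·(-11) + 4·(-6) = -53.
Characteristic polynomial: λ³ − 3λ² − 31λ + 53 = 0.
Substitute λ = y + (tr M)/3 = y + 1.000000 to remove the quadratic term: y³ + p·y + q = 0 with p = s − (tr M)²/3 = -34.000000 and q = −2(tr M)³/27 + (tr M)·s/3 − det M = 20.000000.
Three real roots ⇒ use the trigonometric (Viète) form: r = 2√(−p/3) = 6.733003, φ = arccos(3q/(p·r)) = arccos(-0.262098) = 1.835992 rad.
y_k = r·cos(φ/3 − 2πk/3) for k = 0, 1, 2 gives y = 5.510978, 0.594412, -6.105391.
λ_k = y_k + 1.000000 gives λ = 6.5110, 1.5944, -5.1054 (check: the sum is 3.0000 = tr M).

Hence λ_max = 6.5110 and λ_min = -5.1054.


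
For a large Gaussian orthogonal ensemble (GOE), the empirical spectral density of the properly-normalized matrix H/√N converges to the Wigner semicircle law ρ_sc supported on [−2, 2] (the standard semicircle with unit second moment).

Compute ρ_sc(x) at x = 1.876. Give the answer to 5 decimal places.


ρ_sc(x) = (1/(2π)) √(4 − x²). With x = 1.876:
  4 − x² = 4 − (1.876)² = 4 − 3.519376 = 0.480624.
  √(4 − x²) = 0.693271.
  1/(2π) = 0.159155.
  ρ_sc(1.876) = 0.159155 · 0.693271 = 0.110337.

Rounded to 5 decimal places: ρ_sc(1.876) ≈ 0.11034.


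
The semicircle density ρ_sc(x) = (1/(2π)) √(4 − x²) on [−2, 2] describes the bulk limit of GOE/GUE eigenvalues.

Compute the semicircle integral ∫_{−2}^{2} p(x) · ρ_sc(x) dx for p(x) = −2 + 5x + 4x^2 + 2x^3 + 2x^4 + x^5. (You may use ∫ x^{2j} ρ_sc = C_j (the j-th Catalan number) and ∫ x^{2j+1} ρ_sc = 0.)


Write p(x) = Σ a_i x^i, split into monomials and integrate each against ρ_sc separately.
Using ∫ x^{2j} ρ_sc = C_j = (1/(j+1)) C(2j, j) (Catalan numbers) and ∫ x^{2j+1} ρ_sc = 0 (odd monomials vanish by symmetry):
  i = 0 (even): a_0 · C_{0} = -2 · 1 = -2
  i = 1 (odd): ∫ x^1 ρ_sc = 0 (vanishes)
  i = 2 (even): a_2 · C_{1} = 4 · 1 = 4
  i = 3 (odd): ∫ x^3 ρ_sc = 0 (vanishes)
  i = 4 (even): a_4 · C_{2} = 2 · 2 = 4
  i = 5 (odd): ∫ x^5 ρ_sc = 0 (vanishes)

Summing the contributions: ∫_{−2}^{2} p(x) ρ_sc(x) dx = (-2) + 4 + 4 = 6.


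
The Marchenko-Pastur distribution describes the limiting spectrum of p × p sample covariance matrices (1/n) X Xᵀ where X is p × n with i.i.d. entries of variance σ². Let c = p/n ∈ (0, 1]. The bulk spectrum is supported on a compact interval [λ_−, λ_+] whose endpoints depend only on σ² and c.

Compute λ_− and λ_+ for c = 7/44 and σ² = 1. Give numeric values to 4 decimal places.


c = 7/44 = 0.159091; √c = 0.398862.
λ_− = σ² (1 − √c)² = 1 · (1 − 0.398862)² = 1 · (0.601138)² = 0.361367.
λ_+ = σ² (1 + √c)² = 1 · (1 + 0.398862)² = 1 · (1.398862)² = 1.956815.

Rounded to 4 decimal places: λ_− ≈ 0.3614, λ_+ ≈ 1.9568.


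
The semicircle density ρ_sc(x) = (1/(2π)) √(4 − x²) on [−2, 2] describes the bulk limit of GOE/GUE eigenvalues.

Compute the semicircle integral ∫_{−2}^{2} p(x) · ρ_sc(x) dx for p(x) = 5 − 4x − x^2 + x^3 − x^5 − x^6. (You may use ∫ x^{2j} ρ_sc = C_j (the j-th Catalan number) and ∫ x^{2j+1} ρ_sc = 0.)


Write p(x) = Σ a_i x^i, split into monomials and integrate each against ρ_sc separately.
Using ∫ x^{2j} ρ_sc = C_j = (1/(j+1)) C(2j, j) (Catalan numbers) and ∫ x^{2j+1} ρ_sc = 0 (odd monomials vanish by symmetry):
  i = 0 (even): a_0 · C_{0} = 5 · 1 = 5
  i = 1 (odd): ∫ x^1 ρ_sc = 0 (vanishes)
  i = 2 (even): a_2 · C_{1} = -1 · 1 = -1
  i = 3 (odd): ∫ x^3 ρ_sc = 0 (vanishes)
  i = 5 (odd): ∫ x^5 ρ_sc = 0 (vanishes)
  i = 6 (even): a_6 · C_{3} = -1 · 5 = -5

Summing the contributions: ∫_{−2}^{2} p(x) ρ_sc(x) dx = 5 + (-1) + (-5) = -1.


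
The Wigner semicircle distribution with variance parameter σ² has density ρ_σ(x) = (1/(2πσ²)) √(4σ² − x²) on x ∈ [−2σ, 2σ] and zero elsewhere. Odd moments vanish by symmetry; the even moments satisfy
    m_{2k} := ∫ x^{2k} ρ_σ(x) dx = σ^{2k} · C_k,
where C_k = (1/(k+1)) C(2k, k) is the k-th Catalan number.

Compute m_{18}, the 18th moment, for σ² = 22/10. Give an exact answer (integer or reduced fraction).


By the scaled semicircle moment identity, m_{2k} = σ^{2k} · C_k with k = 9.
C_9 = (1/(k+1)) · C(2k, k) = (1/10) · C(18, 9) = (1/10) · 48620 = 4862.
σ^{2k} = (σ²)^k = (22/10)^9 = 2357947691/1953125.

Therefore m_{18} = σ^{18} · C_9 = (2357947691/1953125) · 4862 = 11464341673642/1953125.


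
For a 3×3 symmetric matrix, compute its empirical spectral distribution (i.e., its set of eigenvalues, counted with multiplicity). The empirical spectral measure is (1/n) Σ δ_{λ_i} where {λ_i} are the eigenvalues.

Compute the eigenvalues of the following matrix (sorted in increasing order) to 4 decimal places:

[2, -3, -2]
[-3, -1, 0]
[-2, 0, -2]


Since M is real symmetric, all three eigenvalues are real; they are the roots of det(λI − M) = λ³ − (tr M) λ² + s λ − det M, where s is the sum of the principal 2×2 minors.
tr M = 2 + (-1) + (-2) = -1.
s = (2·(-1) − (-3)²) + (2·(-2) − (-2)²) + ((-1)·(-2) − 0²) = -11 + (-8) + 2 = -17.
det M (expand along row 1) = 2·2 − (-3)·6 + (-2)·(-2) = 26.
Characteristic polynomial: λ³ + λ² − 17λ − 26 = 0.
Substitute λ = y + (tr M)/3 = y − 0.333333 to remove the quadratic term: y³ + p·y + q = 0 with p = s − (tr M)²/3 = -17.333333 and q = −2(tr M)³/27 + (tr M)·s/3 − det M = -20.259259.
Three real roots ⇒ use the trigonometric (Viète) form: r = 2√(−p/3) = 4.807402, φ = arccos(3q/(p·r)) = arccos(0.729377) = 0.753385 rad.
y_k = r·cos(φ/3 − 2πk/3) for k = 0, 1, 2 gives y = 4.656606, -1.293728, -3.362879.
λ_k = y_k − 0.333333 gives λ = 4.3233, -1.6271, -3.6962 (check: the sum is -1.0000 = tr M).

Eigenvalues sorted in increasing order: [-3.6962, -1.6271, 4.3233].


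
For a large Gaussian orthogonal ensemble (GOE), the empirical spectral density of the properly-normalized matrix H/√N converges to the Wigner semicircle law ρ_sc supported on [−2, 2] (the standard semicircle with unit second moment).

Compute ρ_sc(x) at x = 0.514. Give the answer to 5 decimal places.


ρ_sc(x) = (1/(2π)) √(4 − x²). With x = 0.514:
  4 − x² = 4 − (0.514)² = 4 − 0.264196 = 3.735804.
  √(4 − x²) = 1.932823.
  1/(2π) = 0.159155.
  ρ_sc(0.514) = 0.159155 · 1.932823 = 0.307618.

Rounded to 5 decimal places: ρ_sc(0.514) ≈ 0.30762.


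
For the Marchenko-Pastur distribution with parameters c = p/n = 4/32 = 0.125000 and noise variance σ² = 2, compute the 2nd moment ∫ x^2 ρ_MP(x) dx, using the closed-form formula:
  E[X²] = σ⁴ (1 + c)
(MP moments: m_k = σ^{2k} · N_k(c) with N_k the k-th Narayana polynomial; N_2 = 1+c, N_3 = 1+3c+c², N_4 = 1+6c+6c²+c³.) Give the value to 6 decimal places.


E[X²] = σ⁴ (1 + c) (second MP moment). With σ² = 2 (so σ⁴ = 4) and c = 4/32 = 0.125000: E[X²] = 4 · (1 + 0.125000) = 4 · 1.125000.

So E[X^2] = 4.500000.


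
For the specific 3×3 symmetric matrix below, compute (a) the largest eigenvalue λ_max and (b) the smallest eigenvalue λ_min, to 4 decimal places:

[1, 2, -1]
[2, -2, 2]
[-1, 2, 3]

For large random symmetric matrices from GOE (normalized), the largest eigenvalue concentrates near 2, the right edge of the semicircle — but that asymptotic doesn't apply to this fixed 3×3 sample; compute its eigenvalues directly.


Since M is real symmetric, all three eigenvalues are real; they are the roots of det(λI − M) = λ³ − (tr M) λ² + s λ − det M, where s is the sum of the principal 2×2 minors.
tr M = 1 + (-2) + 3 = 2.
s = (1·(-2) − 2²) + (1·3 − (-1)²) + ((-2)·3 − 2²) = -6 + 2 + (-10) = -14.
det M (expand along row 1) = 1·(-10) − 2·8 + (-1)·2 = -28.
Characteristic polynomial: λ³ − 2λ² − 14λ + 28 = 0.
Substitute λ = y + (tr M)/3 = y + 0.666667 to remove the quadratic term: y³ + p·y + q = 0 with p = s − (tr M)²/3 = -15.333333 and q = −2(tr M)³/27 + (tr M)·s/3 − det M = 18.074074.
Three real roots ⇒ use the trigonometric (Viète) form: r = 2√(−p/3) = 4.521553, φ = arccos(3q/(p·r)) = arccos(-0.782083) = 2.468798 rad.
y_k = r·cos(φ/3 − 2πk/3) for k = 0, 1, 2 gives y = 3.074991, 1.333333, -4.408324.
λ_k = y_k + 0.666667 gives λ = 3.7417, 2.0000, -3.7417 (check: the sum is 2.0000 = tr M).

Hence λ_max = 3.7417 and λ_min = -3.7417.


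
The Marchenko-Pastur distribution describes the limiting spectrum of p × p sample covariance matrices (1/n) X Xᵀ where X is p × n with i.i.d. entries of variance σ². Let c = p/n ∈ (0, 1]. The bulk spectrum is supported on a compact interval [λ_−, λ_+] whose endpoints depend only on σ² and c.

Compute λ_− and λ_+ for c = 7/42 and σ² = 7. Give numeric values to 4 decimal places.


c = 7/42 = 0.166667; √c = 0.408248.
λ_− = σ² (1 − √c)² = 7 · (1 − 0.408248)² = 7 · (0.591752)² = 2.451191.
λ_+ = σ² (1 + √c)² = 7 · (1 + 0.408248)² = 7 · (1.408248)² = 13.882143.

Rounded to 4 decimal places: λ_− ≈ 2.4512, λ_+ ≈ 13.8821.


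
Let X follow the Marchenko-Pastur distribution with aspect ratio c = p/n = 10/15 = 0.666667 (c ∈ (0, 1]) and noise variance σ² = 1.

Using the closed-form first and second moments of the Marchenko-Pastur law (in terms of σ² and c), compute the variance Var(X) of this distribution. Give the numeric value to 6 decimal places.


Recall the MP moments m_1 = E[X] = σ² and m_2 = E[X²] = σ⁴ (1 + c).
m_1 = E[X] = σ² = 1, so m_1² = 1.
m_2 = E[X²] = σ⁴ (1 + c) = 1 · (1 + 0.666667) = 1 · 1.666667 = 1.666667.
(Note m_2 − m_1² simplifies to c · σ⁴ = 0.666667 · 1.)

Var(X) = m_2 − m_1² = 1.666667 − 1 = 0.666667.


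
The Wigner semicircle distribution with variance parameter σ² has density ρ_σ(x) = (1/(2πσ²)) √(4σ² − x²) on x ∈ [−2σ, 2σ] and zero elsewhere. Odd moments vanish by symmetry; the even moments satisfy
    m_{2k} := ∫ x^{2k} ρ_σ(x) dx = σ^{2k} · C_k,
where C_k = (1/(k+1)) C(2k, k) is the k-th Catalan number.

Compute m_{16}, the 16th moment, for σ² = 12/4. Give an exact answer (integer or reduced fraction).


By the scaled semicircle moment identity, m_{2k} = σ^{2k} · C_k with k = 8.
C_8 = (1/(k+1)) · C(2k, k) = (1/9) · C(16, 8) = (1/9) · 12870 = 1430.
σ^{2k} = (σ²)^k = (12/4)^8 = 6561.

Therefore m_{16} = σ^{16} · C_8 = 6561 · 1430 = 9382230.


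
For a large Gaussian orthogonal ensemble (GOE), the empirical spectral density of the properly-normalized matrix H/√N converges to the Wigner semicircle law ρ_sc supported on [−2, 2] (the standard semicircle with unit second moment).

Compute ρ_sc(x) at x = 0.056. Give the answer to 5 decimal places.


ρ_sc(x) = (1/(2π)) √(4 − x²). With x = 0.056:
  4 − x² = 4 − (0.056)² = 4 − 0.003136 = 3.996864.
  √(4 − x²) = 1.999216.
  1/(2π) = 0.159155.
  ρ_sc(0.056) = 0.159155 · 1.999216 = 0.318185.

Rounded to 5 decimal places: ρ_sc(0.056) ≈ 0.31819.


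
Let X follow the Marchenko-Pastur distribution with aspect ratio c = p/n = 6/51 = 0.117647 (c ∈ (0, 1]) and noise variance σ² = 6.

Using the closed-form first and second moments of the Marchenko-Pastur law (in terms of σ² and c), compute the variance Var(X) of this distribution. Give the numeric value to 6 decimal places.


Recall the MP moments m_1 = E[X] = σ² and m_2 = E[X²] = σ⁴ (1 + c).
m_1 = E[X] = σ² = 6, so m_1² = 36.
m_2 = E[X²] = σ⁴ (1 + c) = 36 · (1 + 0.117647) = 36 · 1.117647 = 40.235294.
(Note m_2 − m_1² simplifies to c · σ⁴ = 0.117647 · 36.)

Var(X) = m_2 − m_1² = 40.235294 − 36 = 4.235294.


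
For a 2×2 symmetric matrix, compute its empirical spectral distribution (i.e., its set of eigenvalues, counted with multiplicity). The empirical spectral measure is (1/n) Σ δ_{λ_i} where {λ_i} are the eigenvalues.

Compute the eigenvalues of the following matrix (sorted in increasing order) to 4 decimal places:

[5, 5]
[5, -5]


Since M is real symmetric, both eigenvalues are real; they are the roots of det(λI − M) = λ² − (tr M) λ + det M.
tr M = 5 + (-5) = 0.
det M = 5·(-5) − 5² = -25 − 25 = -50.
Characteristic polynomial: λ² − 50 = 0.
Discriminant Δ = (tr M)² − 4·det M = 0 − (-200) = 200; √Δ = 14.142136.
λ = (tr M ± √Δ)/2 = (0 ± 14.142136)/2, giving (tr M − √Δ)/2 = -7.0711 and (tr M + √Δ)/2 = 7.0711.

Eigenvalues sorted in increasing order: [-7.0711, 7.0711].


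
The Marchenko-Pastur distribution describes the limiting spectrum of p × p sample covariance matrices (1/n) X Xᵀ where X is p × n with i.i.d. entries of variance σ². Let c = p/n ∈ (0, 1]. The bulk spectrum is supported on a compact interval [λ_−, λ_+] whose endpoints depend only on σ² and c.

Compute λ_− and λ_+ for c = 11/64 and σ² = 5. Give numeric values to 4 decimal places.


c = 11/64 = 0.171875; √c = 0.414578.
λ_− = σ² (1 − √c)² = 5 · (1 − 0.414578)² = 5 · (0.585422)² = 1.713594.
λ_+ = σ² (1 + √c)² = 5 · (1 + 0.414578)² = 5 · (1.414578)² = 10.005156.

Rounded to 4 decimal places: λ_− ≈ 1.7136, λ_+ ≈ 10.0052.


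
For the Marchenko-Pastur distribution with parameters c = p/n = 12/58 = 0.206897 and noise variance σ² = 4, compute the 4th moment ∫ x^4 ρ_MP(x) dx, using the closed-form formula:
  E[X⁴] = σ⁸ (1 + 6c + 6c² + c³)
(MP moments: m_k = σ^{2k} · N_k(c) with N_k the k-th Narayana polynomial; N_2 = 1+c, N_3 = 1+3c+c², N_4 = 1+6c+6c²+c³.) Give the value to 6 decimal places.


E[X⁴] = σ⁸ (1 + 6c + 6c² + c³) (fourth MP moment). With σ² = 4 (so σ⁸ = 256) and c = 12/58 = 0.206897: E[X⁴] = 256 · (1 + 6·0.206897 + 6·(0.206897)² + (0.206897)³) = 256 · 2.507073.

So E[X^4] = 641.810652.


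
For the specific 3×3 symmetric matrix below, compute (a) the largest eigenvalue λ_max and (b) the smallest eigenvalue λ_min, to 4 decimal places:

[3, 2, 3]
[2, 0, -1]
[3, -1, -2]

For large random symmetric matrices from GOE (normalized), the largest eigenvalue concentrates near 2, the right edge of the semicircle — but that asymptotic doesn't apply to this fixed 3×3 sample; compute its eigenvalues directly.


Since M is real symmetric, all three eigenvalues are real; they are the roots of det(λI − M) = λ³ − (tr M) λ² + s λ − det M, where s is the sum of the principal 2×2 minors.
tr M = 3 + 0 + (-2) = 1.
s = (3·0 − 2²) + (3·(-2) − 3²) + (0·(-2) − (-1)²) = -4 + (-15) + (-1) = -20.
det M (expand along row 1) = 3·(-1) − 2·(-1) + 3·(-2) = -7.
Characteristic polynomial: λ³ − λ² − 20λ + 7 = 0.
Substitute λ = y + (tr M)/3 = y + 0.333333 to remove the quadratic term: y³ + p·y + q = 0 with p = s − (tr M)²/3 = -20.333333 and q = −2(tr M)³/27 + (tr M)·s/3 − det M = 0.259259.
Three real roots ⇒ use the trigonometric (Viète) form: r = 2√(−p/3) = 5.206833, φ = arccos(3q/(p·r)) = arccos(-0.007346) = 1.578143 rad.
y_k = r·cos(φ/3 − 2πk/3) for k = 0, 1, 2 gives y = 4.502861, 0.012751, -4.515612.
λ_k = y_k + 0.333333 gives λ = 4.8362, 0.3461, -4.1823 (check: the sum is 1.0000 = tr M).

Hence λ_max = 4.8362 and λ_min = -4.1823.


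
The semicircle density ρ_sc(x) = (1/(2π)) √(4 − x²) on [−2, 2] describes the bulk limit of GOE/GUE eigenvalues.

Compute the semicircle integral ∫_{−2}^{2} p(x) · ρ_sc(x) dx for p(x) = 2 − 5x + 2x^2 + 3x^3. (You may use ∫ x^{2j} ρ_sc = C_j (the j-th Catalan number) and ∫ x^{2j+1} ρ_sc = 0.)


Write p(x) = Σ a_i x^i, split into monomials and integrate each against ρ_sc separately.
Using ∫ x^{2j} ρ_sc = C_j = (1/(j+1)) C(2j, j) (Catalan numbers) and ∫ x^{2j+1} ρ_sc = 0 (odd monomials vanish by symmetry):
  i = 0 (even): a_0 · C_{0} = 2 · 1 = 2
  i = 1 (odd): ∫ x^1 ρ_sc = 0 (vanishes)
  i = 2 (even): a_2 · C_{1} = 2 · 1 = 2
  i = 3 (odd): ∫ x^3 ρ_sc = 0 (vanishes)

Summing the contributions: ∫_{−2}^{2} p(x) ρ_sc(x) dx = 2 + 2 = 4.


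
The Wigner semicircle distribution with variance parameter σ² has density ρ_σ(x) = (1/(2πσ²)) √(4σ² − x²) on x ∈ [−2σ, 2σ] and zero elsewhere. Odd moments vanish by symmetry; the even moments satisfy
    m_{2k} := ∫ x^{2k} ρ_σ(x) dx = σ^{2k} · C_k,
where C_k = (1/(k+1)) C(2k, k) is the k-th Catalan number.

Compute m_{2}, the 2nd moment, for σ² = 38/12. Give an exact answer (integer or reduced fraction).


By the scaled semicircle moment identity, m_{2k} = σ^{2k} · C_k with k = 1.
C_1 = (1/(k+1)) · C(2k, k) = (1/2) · C(2, 1) = (1/2) · 2 = 1.
σ^{2k} = (σ²)^k = (38/12)^1 = 19/6.

Therefore m_{2} = σ^{2} · C_1 = (19/6) · 1 = 19/6.


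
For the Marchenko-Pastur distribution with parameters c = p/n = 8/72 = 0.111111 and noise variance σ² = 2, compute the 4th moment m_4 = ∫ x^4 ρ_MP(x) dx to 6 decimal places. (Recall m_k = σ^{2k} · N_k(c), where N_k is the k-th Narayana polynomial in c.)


E[X⁴] = σ⁸ (1 + 6c + 6c² + c³) (fourth MP moment). With σ² = 2 (so σ⁸ = 16) and c = 8/72 = 0.111111: E[X⁴] = 16 · (1 + 6·0.111111 + 6·(0.111111)² + (0.111111)³) = 16 · 1.742112.

So E[X^4] = 27.873800.


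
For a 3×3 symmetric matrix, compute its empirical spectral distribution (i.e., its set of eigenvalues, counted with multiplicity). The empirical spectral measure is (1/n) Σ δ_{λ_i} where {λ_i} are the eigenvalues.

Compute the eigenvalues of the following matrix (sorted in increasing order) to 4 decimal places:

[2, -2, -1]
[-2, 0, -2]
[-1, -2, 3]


Since M is real symmetric, all three eigenvalues are real; they are the roots of det(λI − M) = λ³ − (tr M) λ² + s λ − det M, where s is the sum of the principal 2×2 minors.
tr M = 2 + 0 + 3 = 5.
s = (2·0 − (-2)²) + (2·3 − (-1)²) + (0·3 − (-2)²) = -4 + 5 + (-4) = -3.
det M (expand along row 1) = 2·(-4) − (-2)·(-8) + (-1)·4 = -28.
Characteristic polynomial: λ³ − 5λ² − 3λ + 28 = 0.
Substitute λ = y + (tr M)/3 = y + 1.666667 to remove the quadratic term: y³ + p·y + q = 0 with p = s − (tr M)²/3 = -11.333333 and q = −2(tr M)³/27 + (tr M)·s/3 − det M = 13.740741.
Three real roots ⇒ use the trigonometric (Viète) form: r = 2√(−p/3) = 3.887301, φ = arccos(3q/(p·r)) = arccos(-0.935676) = 2.780967 rad.
y_k = r·cos(φ/3 − 2πk/3) for k = 0, 1, 2 gives y = 2.333333, 1.525916, -3.859249.
λ_k = y_k + 1.666667 gives λ = 4.0000, 3.1926, -2.1926 (check: the sum is 5.0000 = tr M).

Eigenvalues sorted in increasing order: [-2.1926, 3.1926, 4.0000].


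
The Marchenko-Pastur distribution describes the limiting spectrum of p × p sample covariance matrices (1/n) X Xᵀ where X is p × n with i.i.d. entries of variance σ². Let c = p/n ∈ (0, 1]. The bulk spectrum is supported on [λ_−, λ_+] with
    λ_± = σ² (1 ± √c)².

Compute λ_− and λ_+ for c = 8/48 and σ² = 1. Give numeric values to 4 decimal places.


c = 8/48 = 0.166667; √c = 0.408248.
λ_− = σ² (1 − √c)² = 1 · (1 − 0.408248)² = 1 · (0.591752)² = 0.350170.
λ_+ = σ² (1 + √c)² = 1 · (1 + 0.408248)² = 1 · (1.408248)² = 1.983163.

Rounded to 4 decimal places: λ_− ≈ 0.3502, λ_+ ≈ 1.9832.


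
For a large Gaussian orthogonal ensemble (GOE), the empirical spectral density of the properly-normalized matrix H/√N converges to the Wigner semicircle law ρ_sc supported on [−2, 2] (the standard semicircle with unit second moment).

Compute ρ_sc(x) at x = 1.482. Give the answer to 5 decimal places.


ρ_sc(x) = (1/(2π)) √(4 − x²). With x = 1.482:
  4 − x² = 4 − (1.482)² = 4 − 2.196324 = 1.803676.
  √(4 − x²) = 1.343010.
  1/(2π) = 0.159155.
  ρ_sc(1.482) = 0.159155 · 1.343010 = 0.213747.

Rounded to 5 decimal places: ρ_sc(1.482) ≈ 0.21375.


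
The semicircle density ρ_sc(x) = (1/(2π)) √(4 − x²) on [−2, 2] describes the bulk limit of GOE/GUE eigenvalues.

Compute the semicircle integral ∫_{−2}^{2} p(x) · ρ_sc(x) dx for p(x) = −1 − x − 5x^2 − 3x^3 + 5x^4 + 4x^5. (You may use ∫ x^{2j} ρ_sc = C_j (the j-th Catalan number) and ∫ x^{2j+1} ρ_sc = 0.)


Write p(x) = Σ a_i x^i, split into monomials and integrate each against ρ_sc separately.
Using ∫ x^{2j} ρ_sc = C_j = (1/(j+1)) C(2j, j) (Catalan numbers) and ∫ x^{2j+1} ρ_sc = 0 (odd monomials vanish by symmetry):
  i = 0 (even): a_0 · C_{0} = -1 · 1 = -1
  i = 1 (odd): ∫ x^1 ρ_sc = 0 (vanishes)
  i = 2 (even): a_2 · C_{1} = -5 · 1 = -5
  i = 3 (odd): ∫ x^3 ρ_sc = 0 (vanishes)
  i = 4 (even): a_4 · C_{2} = 5 · 2 = 10
  i = 5 (odd): ∫ x^5 ρ_sc = 0 (vanishes)

Summing the contributions: ∫_{−2}^{2} p(x) ρ_sc(x) dx = (-1) + (-5) + 10 = 4.


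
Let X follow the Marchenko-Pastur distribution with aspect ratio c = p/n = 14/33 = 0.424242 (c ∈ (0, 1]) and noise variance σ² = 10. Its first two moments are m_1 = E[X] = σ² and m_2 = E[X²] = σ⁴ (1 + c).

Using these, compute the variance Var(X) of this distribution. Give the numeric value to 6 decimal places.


m_1 = E[X] = σ² = 10, so m_1² = 100.
m_2 = E[X²] = σ⁴ (1 + c) = 100 · (1 + 0.424242) = 100 · 1.424242 = 142.424242.
(Note m_2 − m_1² simplifies to c · σ⁴ = 0.424242 · 100.)

Var(X) = m_2 − m_1² = 142.424242 − 100 = 42.424242.


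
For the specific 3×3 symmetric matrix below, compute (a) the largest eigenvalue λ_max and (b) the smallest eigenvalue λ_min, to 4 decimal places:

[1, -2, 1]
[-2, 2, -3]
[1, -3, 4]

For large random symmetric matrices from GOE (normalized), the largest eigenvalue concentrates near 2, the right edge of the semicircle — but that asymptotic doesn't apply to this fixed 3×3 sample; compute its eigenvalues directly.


Since M is real symmetric, all three eigenvalues are real; they are the roots of det(λI − M) = λ³ − (tr M) λ² + s λ − det M, where s is the sum of the principal 2×2 minors.
tr M = 1 + 2 + 4 = 7.
s = (1·2 − (-2)²) + (1·4 − 1²) + (2·4 − (-3)²) = -2 + 3 + (-1) = 0.
det M (expand along row 1) = 1·(-1) − (-2)·(-5) + 1·4 = -7.
Characteristic polynomial: λ³ − 7λ² + 7 = 0.
Substitute λ = y + (tr M)/3 = y + 2.333333 to remove the quadratic term: y³ + p·y + q = 0 with p = s − (tr M)²/3 = -16.333333 and q = −2(tr M)³/27 + (tr M)·s/3 − det M = -18.407407.
Three real roots ⇒ use the trigonometric (Viète) form: r = 2√(−p/3) = 4.666667, φ = arccos(3q/(p·r)) = arccos(0.724490) = 0.760502 rad.
y_k = r·cos(φ/3 − 2πk/3) for k = 0, 1, 2 gives y = 4.517522, -1.245187, -3.272334.
λ_k = y_k + 2.333333 gives λ = 6.8509, 1.0881, -0.9390 (check: the sum is 7.0000 = tr M).

Hence λ_max = 6.8509 and λ_min = -0.9390.


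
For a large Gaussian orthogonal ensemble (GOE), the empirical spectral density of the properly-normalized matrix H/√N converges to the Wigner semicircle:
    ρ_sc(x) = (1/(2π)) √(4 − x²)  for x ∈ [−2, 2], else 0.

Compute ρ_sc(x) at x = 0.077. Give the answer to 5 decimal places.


ρ_sc(x) = (1/(2π)) √(4 − x²). With x = 0.077:
  4 − x² = 4 − (0.077)² = 4 − 0.005929 = 3.994071.
  √(4 − x²) = 1.998517.
  1/(2π) = 0.159155.
  ρ_sc(0.077) = 0.159155 · 1.998517 = 0.318074.

Rounded to 5 decimal places: ρ_sc(0.077) ≈ 0.31807.


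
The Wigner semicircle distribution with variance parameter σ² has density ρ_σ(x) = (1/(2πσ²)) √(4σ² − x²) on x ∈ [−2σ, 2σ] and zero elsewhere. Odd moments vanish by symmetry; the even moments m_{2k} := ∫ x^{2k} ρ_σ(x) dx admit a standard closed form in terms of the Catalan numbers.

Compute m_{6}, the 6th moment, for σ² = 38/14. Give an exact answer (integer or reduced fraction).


By the scaled semicircle moment identity, m_{2k} = σ^{2k} · C_k with k = 3.
C_3 = (1/(k+1)) · C(2k, k) = (1/4) · C(6, 3) = (1/4) · 20 = 5.
σ^{2k} = (σ²)^k = (38/14)^3 = 6859/343.

Therefore m_{6} = σ^{6} · C_3 = (6859/343) · 5 = 34295/343.


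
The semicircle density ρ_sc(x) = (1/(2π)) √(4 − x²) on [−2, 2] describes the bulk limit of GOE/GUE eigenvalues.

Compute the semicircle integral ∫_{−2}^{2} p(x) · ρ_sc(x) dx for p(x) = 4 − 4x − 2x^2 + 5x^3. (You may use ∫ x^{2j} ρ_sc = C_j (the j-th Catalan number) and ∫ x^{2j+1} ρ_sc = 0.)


Write p(x) = Σ a_i x^i, split into monomials and integrate each against ρ_sc separately.
Using ∫ x^{2j} ρ_sc = C_j = (1/(j+1)) C(2j, j) (Catalan numbers) and ∫ x^{2j+1} ρ_sc = 0 (odd monomials vanish by symmetry):
  i = 0 (even): a_0 · C_{0} = 4 · 1 = 4
  i = 1 (odd): ∫ x^1 ρ_sc = 0 (vanishes)
  i = 2 (even): a_2 · C_{1} = -2 · 1 = -2
  i = 3 (odd): ∫ x^3 ρ_sc = 0 (vanishes)

Summing the contributions: ∫_{−2}^{2} p(x) ρ_sc(x) dx = 4 + (-2) = 2.


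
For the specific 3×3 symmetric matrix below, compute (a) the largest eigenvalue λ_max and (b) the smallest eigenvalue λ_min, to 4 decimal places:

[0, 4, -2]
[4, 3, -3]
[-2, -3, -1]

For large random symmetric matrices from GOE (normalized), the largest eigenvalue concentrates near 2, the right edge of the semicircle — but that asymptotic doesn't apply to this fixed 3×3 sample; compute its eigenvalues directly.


Since M is real symmetric, all three eigenvalues are real; they are the roots of det(λI − M) = λ³ − (tr M) λ² + s λ − det M, where s is the sum of the principal 2×2 minors.
tr M = 0 + 3 + (-1) = 2.
s = (0·3 − 4²) + (0·(-1) − (-2)²) + (3·(-1) − (-3)²) = -16 + (-4) + (-12) = -32.
det M (expand along row 1) = 0·(-12) − 4·(-10) + (-2)·(-6) = 52.
Characteristic polynomial: λ³ − 2λ² − 32λ − 52 = 0.
Substitute λ = y + (tr M)/3 = y + 0.666667 to remove the quadratic term: y³ + p·y + q = 0 with p = s − (tr M)²/3 = -33.333333 and q = −2(tr M)³/27 + (tr M)·s/3 − det M = -73.925926.
Three real roots ⇒ use the trigonometric (Viète) form: r = 2√(−p/3) = 6.666667, φ = arccos(3q/(p·r)) = arccos(0.998000) = 0.063256 rad.
y_k = r·cos(φ/3 − 2πk/3) for k = 0, 1, 2 gives y = 6.665185, -3.210865, -3.454320.
λ_k = y_k + 0.666667 gives λ = 7.3319, -2.5442, -2.7877 (check: the sum is 2.0000 = tr M).

Hence λ_max = 7.3319 and λ_min = -2.7877.


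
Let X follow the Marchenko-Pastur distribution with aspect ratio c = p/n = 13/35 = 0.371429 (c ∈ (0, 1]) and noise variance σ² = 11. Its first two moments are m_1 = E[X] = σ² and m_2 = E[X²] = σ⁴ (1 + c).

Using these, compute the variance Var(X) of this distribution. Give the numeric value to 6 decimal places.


m_1 = E[X] = σ² = 11, so m_1² = 121.
m_2 = E[X²] = σ⁴ (1 + c) = 121 · (1 + 0.371429) = 121 · 1.371429 = 165.942857.
(Note m_2 − m_1² simplifies to c · σ⁴ = 0.371429 · 121.)

Var(X) = m_2 − m_1² = 165.942857 − 121 = 44.942857.


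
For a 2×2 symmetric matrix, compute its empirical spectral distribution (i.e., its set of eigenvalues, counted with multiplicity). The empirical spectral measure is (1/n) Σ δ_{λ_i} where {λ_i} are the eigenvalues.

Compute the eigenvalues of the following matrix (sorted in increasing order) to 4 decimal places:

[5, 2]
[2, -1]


Since M is real symmetric, both eigenvalues are real; they are the roots of det(λI − M) = λ² − (tr M) λ + det M.
tr M = 5 + (-1) = 4.
det M = 5·(-1) − 2² = -5 − 4 = -9.
Characteristic polynomial: λ² − 4λ − 9 = 0.
Discriminant Δ = (tr M)² − 4·det M = 16 − (-36) = 52; √Δ = 7.211103.
λ = (tr M ± √Δ)/2 = (4 ± 7.211103)/2, giving (tr M − √Δ)/2 = -1.6056 and (tr M + √Δ)/2 = 5.6056.

Eigenvalues sorted in increasing order: [-1.6056, 5.6056].


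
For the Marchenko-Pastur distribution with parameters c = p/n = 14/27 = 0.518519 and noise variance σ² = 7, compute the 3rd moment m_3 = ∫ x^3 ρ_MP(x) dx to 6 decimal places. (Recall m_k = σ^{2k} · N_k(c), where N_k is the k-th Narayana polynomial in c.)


E[X³] = σ⁶ (1 + 3c + c²) (third MP moment). With σ² = 7 (so σ⁶ = 343) and c = 14/27 = 0.518519: E[X³] = 343 · (1 + 3·0.518519 + (0.518519)²) = 343 · 2.824417.

So E[X^3] = 968.775034.


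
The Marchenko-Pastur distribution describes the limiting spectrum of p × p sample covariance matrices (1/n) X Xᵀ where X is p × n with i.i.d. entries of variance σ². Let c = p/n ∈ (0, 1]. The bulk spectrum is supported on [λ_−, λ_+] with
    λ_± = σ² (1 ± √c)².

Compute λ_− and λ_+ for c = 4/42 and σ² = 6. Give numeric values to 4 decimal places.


c = 4/42 = 0.095238; √c = 0.308607.
λ_− = σ² (1 − √c)² = 6 · (1 − 0.308607)² = 6 · (0.691393)² = 2.868148.
λ_+ = σ² (1 + √c)² = 6 · (1 + 0.308607)² = 6 · (1.308607)² = 10.274709.

Rounded to 4 decimal places: λ_− ≈ 2.8681, λ_+ ≈ 10.2747.


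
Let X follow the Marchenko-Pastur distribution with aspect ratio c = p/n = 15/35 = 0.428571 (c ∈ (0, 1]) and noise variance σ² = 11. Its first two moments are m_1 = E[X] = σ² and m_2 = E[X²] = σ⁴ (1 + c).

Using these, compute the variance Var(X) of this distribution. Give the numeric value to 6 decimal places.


m_1 = E[X] = σ² = 11, so m_1² = 121.
m_2 = E[X²] = σ⁴ (1 + c) = 121 · (1 + 0.428571) = 121 · 1.428571 = 172.857143.
(Note m_2 − m_1² simplifies to c · σ⁴ = 0.428571 · 121.)

Var(X) = m_2 − m_1² = 172.857143 − 121 = 51.857143.


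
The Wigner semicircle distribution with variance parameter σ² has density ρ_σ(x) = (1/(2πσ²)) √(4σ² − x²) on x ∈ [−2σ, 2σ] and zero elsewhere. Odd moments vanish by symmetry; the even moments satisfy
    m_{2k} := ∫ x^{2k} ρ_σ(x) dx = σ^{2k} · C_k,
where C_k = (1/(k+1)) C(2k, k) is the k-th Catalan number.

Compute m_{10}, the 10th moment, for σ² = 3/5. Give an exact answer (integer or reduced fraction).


By the scaled semicircle moment identity, m_{2k} = σ^{2k} · C_k with k = 5.
C_5 = (1/(k+1)) · C(2k, k) = (1/6) · C(10, 5) = (1/6) · 252 = 42.
σ^{2k} = (σ²)^k = (3/5)^5 = 243/3125.

Therefore m_{10} = σ^{10} · C_5 = (243/3125) · 42 = 10206/3125.


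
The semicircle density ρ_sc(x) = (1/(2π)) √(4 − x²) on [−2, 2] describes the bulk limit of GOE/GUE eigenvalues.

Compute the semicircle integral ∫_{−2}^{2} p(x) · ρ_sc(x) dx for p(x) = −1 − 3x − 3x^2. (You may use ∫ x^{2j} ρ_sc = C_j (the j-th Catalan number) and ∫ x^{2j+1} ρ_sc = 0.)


Write p(x) = Σ a_i x^i, split into monomials and integrate each against ρ_sc separately.
Using ∫ x^{2j} ρ_sc = C_j = (1/(j+1)) C(2j, j) (Catalan numbers) and ∫ x^{2j+1} ρ_sc = 0 (odd monomials vanish by symmetry):
  i = 0 (even): a_0 · C_{0} = -1 · 1 = -1
  i = 1 (odd): ∫ x^1 ρ_sc = 0 (vanishes)
  i = 2 (even): a_2 · C_{1} = -3 · 1 = -3

Summing the contributions: ∫_{−2}^{2} p(x) ρ_sc(x) dx = (-1) + (-3) = -4.


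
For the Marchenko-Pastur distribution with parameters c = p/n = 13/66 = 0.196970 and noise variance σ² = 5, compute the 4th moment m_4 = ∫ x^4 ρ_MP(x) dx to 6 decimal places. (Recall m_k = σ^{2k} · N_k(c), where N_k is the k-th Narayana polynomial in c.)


E[X⁴] = σ⁸ (1 + 6c + 6c² + c³) (fourth MP moment). With σ² = 5 (so σ⁸ = 625) and c = 13/66 = 0.196970: E[X⁴] = 625 · (1 + 6·0.196970 + 6·(0.196970)² + (0.196970)³) = 625 · 2.422242.

So E[X^4] = 1513.901498.


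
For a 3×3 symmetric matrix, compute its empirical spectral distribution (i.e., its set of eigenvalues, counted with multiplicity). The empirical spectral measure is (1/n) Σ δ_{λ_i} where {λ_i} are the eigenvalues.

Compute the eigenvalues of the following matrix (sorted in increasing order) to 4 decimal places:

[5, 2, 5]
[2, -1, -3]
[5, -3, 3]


Since M is real symmetric, all three eigenvalues are real; they are the roots of det(λI − M) = λ³ − (tr M) λ² + s λ − det M, where s is the sum of the principal 2×2 minors.
tr M = 5 + (-1) + 3 = 7.
s = (5·(-1) − 2²) + (5·3 − 5²) + ((-1)·3 − (-3)²) = -9 + (-10) + (-12) = -31.
det M (expand along row 1) = 5·(-12) − 2·21 + 5·(-1) = -107.
Characteristic polynomial: λ³ − 7λ² − 31λ + 107 = 0.
Substitute λ = y + (tr M)/3 = y + 2.333333 to remove the quadratic term: y³ + p·y + q = 0 with p = s − (tr M)²/3 = -47.333333 and q = −2(tr M)³/27 + (tr M)·s/3 − det M = 9.259259.
Three real roots ⇒ use the trigonometric (Viète) form: r = 2√(−p/3) = 7.944250, φ = arccos(3q/(p·r)) = arccos(-0.073872) = 1.644735 rad.
y_k = r·cos(φ/3 − 2πk/3) for k = 0, 1, 2 gives y = 6.779945, 0.195777, -6.975721.
λ_k = y_k + 2.333333 gives λ = 9.1133, 2.5291, -4.6424 (check: the sum is 7.0000 = tr M).

Eigenvalues sorted in increasing order: [-4.6424, 2.5291, 9.1133].


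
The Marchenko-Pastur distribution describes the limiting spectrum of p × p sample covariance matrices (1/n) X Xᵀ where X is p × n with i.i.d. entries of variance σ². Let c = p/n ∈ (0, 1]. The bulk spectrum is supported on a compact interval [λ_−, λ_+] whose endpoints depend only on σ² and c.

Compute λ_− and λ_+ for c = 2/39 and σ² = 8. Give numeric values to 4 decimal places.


c = 2/39 = 0.051282; √c = 0.226455.
λ_− = σ² (1 − √c)² = 8 · (1 − 0.226455)² = 8 · (0.773545)² = 4.786970.
λ_+ = σ² (1 + √c)² = 8 · (1 + 0.226455)² = 8 · (1.226455)² = 12.033543.

Rounded to 4 decimal places: λ_− ≈ 4.7870, λ_+ ≈ 12.0335.


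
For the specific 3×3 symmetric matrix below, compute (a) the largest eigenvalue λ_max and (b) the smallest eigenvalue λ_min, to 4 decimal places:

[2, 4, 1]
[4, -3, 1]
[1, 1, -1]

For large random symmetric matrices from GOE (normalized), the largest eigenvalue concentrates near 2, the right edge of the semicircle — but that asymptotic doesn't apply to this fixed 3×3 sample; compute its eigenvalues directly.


Since M is real symmetric, all three eigenvalues are real; they are the roots of det(λI − M) = λ³ − (tr M) λ² + s λ − det M, where s is the sum of the principal 2×2 minors.
tr M = 2 + (-3) + (-1) = -2.
s = (2·(-3) − 4²) + (2·(-1) − 1²) + ((-3)·(-1) − 1²) = -22 + (-3) + 2 = -23.
det M (expand along row 1) = 2·2 − 4·(-5) + 1·7 = 31.
Characteristic polynomial: λ³ + 2λ² − 23λ − 31 = 0.
Substitute λ = y + (tr M)/3 = y − 0.666667 to remove the quadratic term: y³ + p·y + q = 0 with p = s − (tr M)²/3 = -24.333333 and q = −2(tr M)³/27 + (tr M)·s/3 − det M = -15.074074.
Three real roots ⇒ use the trigonometric (Viète) form: r = 2√(−p/3) = 5.696002, φ = arccos(3q/(p·r)) = arccos(0.326272) = 1.238439 rad.
y_k = r·cos(φ/3 − 2πk/3) for k = 0, 1, 2 gives y = 5.217515, -0.629746, -4.587769.
λ_k = y_k − 0.666667 gives λ = 4.5508, -1.2964, -5.2544 (check: the sum is -2.0000 = tr M).

Hence λ_max = 4.5508 and λ_min = -5.2544.


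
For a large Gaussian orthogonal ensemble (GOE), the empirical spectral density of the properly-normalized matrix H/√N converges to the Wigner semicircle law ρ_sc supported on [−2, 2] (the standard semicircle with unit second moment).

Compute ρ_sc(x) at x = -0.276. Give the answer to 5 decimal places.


ρ_sc(x) = (1/(2π)) √(4 − x²). With x = -0.276:
  4 − x² = 4 − (-0.276)² = 4 − 0.076176 = 3.923824.
  √(4 − x²) = 1.980864.
  1/(2π) = 0.159155.
  ρ_sc(-0.276) = 0.159155 · 1.980864 = 0.315264.

Rounded to 5 decimal places: ρ_sc(-0.276) ≈ 0.31526.


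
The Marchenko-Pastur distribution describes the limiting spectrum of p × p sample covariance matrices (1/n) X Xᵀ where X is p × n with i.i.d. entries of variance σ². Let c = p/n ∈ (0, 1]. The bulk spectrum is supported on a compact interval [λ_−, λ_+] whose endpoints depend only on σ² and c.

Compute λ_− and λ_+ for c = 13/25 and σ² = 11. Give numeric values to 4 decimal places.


c = 13/25 = 0.520000; √c = 0.721110.
λ_− = σ² (1 − √c)² = 11 · (1 − 0.721110)² = 11 · (0.278890)² = 0.855574.
λ_+ = σ² (1 + √c)² = 11 · (1 + 0.721110)² = 11 · (1.721110)² = 32.584426.

Rounded to 4 decimal places: λ_− ≈ 0.8556, λ_+ ≈ 32.5844.


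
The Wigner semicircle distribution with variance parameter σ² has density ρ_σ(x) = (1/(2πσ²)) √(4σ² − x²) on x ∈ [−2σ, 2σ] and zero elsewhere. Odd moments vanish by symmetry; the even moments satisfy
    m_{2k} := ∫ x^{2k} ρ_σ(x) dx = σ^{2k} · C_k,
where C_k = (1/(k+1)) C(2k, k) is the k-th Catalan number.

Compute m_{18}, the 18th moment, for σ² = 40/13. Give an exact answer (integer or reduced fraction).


By the scaled semicircle moment identity, m_{2k} = σ^{2k} · C_k with k = 9.
C_9 = (1/(k+1)) · C(2k, k) = (1/10) · C(18, 9) = (1/10) · 48620 = 4862.
σ^{2k} = (σ²)^k = (40/13)^9 = 262144000000000/10604499373.

Therefore m_{18} = σ^{18} · C_9 = (262144000000000/10604499373) · 4862 = 98041856000000000/815730721.


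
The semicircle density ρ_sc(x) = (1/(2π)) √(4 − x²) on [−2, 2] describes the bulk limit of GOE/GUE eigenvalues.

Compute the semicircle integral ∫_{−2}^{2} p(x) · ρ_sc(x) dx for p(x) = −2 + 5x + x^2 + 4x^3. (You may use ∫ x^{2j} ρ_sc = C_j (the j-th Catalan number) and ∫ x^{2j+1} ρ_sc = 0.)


Write p(x) = Σ a_i x^i, split into monomials and integrate each against ρ_sc separately.
Using ∫ x^{2j} ρ_sc = C_j = (1/(j+1)) C(2j, j) (Catalan numbers) and ∫ x^{2j+1} ρ_sc = 0 (odd monomials vanish by symmetry):
  i = 0 (even): a_0 · C_{0} = -2 · 1 = -2
  i = 1 (odd): ∫ x^1 ρ_sc = 0 (vanishes)
  i = 2 (even): a_2 · C_{1} = 1 · 1 = 1
  i = 3 (odd): ∫ x^3 ρ_sc = 0 (vanishes)

Summing the contributions: ∫_{−2}^{2} p(x) ρ_sc(x) dx = (-2) + 1 = -1.


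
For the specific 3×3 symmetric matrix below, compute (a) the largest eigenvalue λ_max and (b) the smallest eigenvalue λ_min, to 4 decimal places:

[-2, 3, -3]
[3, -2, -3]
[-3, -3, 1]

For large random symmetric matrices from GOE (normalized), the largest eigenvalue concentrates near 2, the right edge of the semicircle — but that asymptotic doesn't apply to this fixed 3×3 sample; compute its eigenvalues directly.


Since M is real symmetric, all three eigenvalues are real; they are the roots of det(λI − M) = λ³ − (tr M) λ² + s λ − det M, where s is the sum of the principal 2×2 minors.
tr M = -2 + (-2) + 1 = -3.
s = ((-2)·(-2) − 3²) + ((-2)·1 − (-3)²) + ((-2)·1 − (-3)²) = -5 + (-11) + (-11) = -27.
det M (expand along row 1) = (-2)·(-11) − 3·(-6) + (-3)·(-15) = 85.
Characteristic polynomial: λ³ + 3λ² − 27λ − 85 = 0.
Substitute λ = y + (tr M)/3 = y − 1.000000 to remove the quadratic term: y³ + p·y + q = 0 with p = s − (tr M)²/3 = -30.000000 and q = −2(tr M)³/27 + (tr M)·s/3 − det M = -56.000000.
Three real roots ⇒ use the trigonometric (Viète) form: r = 2√(−p/3) = 6.324555, φ = arccos(3q/(p·r)) = arccos(0.885438) = 0.483361 rad.
y_k = r·cos(φ/3 − 2πk/3) for k = 0, 1, 2 gives y = 6.242641, -2.242641, -4.000000.
λ_k = y_k − 1.000000 gives λ = 5.2426, -3.2426, -5.0000 (check: the sum is -3.0000 = tr M).

Hence λ_max = 5.2426 and λ_min = -5.0000.
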